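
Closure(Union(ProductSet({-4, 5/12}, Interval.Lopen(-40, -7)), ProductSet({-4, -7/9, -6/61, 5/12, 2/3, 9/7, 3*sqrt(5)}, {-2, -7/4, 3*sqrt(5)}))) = Union(ProductSet({-4, 5/12}, Interval(-40, -7)), ProductSet({-4, -7/9, -6/61, 5/12, 2/3, 9/7, 3*sqrt(5)}, {-2, -7/4, 3*sqrt(5)}))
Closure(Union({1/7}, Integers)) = Union({1/7}, Integers)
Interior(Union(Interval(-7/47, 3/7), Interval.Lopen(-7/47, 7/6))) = Interval.open(-7/47, 7/6)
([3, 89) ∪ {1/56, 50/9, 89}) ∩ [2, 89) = [3, 89)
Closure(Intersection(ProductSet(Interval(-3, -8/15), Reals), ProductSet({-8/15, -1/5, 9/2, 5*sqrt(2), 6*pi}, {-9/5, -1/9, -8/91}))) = ProductSet({-8/15}, {-9/5, -1/9, -8/91})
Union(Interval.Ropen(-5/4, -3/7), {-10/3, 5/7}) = Union({-10/3, 5/7}, Interval.Ropen(-5/4, -3/7))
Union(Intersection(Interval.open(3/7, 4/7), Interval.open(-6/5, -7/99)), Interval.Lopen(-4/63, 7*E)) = Interval.Lopen(-4/63, 7*E)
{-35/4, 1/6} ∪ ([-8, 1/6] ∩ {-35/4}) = {-35/4, 1/6}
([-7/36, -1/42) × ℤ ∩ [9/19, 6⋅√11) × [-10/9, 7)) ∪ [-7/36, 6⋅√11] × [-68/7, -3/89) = [-7/36, 6⋅√11] × [-68/7, -3/89)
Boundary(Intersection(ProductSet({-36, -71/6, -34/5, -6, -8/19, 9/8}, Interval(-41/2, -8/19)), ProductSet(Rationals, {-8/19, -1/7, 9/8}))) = ProductSet({-36, -71/6, -34/5, -6, -8/19, 9/8}, {-8/19})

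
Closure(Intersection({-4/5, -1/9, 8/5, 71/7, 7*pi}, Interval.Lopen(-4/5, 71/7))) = {-1/9, 8/5, 71/7}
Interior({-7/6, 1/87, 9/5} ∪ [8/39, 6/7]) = (8/39, 6/7)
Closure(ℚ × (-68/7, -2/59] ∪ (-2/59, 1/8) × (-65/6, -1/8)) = (ℚ × (-68/7, -2/59]) ∪ (ℝ × [-1/8, -2/59]) ∪ ({-2/59, 1/8} × [-65/6, -1/8]) ∪ ([-2/59, 1/8] × {-65/6, -1/8}) ∪ ((-2/59, 1/8) × (-65/6, -1/8)) ∪ (((-∞, -2/59] ∪ [1/8, ∞)) × [-68/7, -2/59])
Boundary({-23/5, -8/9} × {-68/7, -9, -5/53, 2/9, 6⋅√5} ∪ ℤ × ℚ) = (ℤ × ℝ) ∪ ({-23/5, -8/9} × {-68/7, -9, -5/53, 2/9, 6⋅√5})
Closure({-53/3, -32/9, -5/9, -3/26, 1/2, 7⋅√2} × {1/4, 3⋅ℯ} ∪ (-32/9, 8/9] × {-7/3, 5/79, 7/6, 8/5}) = ([-32/9, 8/9] × {-7/3, 5/79, 7/6, 8/5}) ∪ ({-53/3, -32/9, -5/9, -3/26, 1/2, 7⋅√2} × {1/4, 3⋅ℯ})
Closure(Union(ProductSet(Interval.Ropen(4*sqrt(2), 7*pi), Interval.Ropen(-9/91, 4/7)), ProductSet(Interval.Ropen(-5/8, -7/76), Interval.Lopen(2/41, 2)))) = Union(ProductSet({-5/8, -7/76}, Interval(2/41, 2)), ProductSet({4*sqrt(2), 7*pi}, Interval(-9/91, 4/7)), ProductSet(Interval(-5/8, -7/76), {2/41, 2}), ProductSet(Interval.Ropen(-5/8, -7/76), Interval.Lopen(2/41, 2)), ProductSet(Interval(4*sqrt(2), 7*pi), {-9/91, 4/7}), ProductSet(Interval.Ropen(4*sqrt(2), 7*pi), Interval.Ropen(-9/91, 4/7)))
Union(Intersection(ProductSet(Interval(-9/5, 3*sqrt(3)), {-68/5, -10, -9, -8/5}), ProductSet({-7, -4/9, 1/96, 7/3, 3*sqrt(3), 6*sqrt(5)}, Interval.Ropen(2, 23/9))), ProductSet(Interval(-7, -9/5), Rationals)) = ProductSet(Interval(-7, -9/5), Rationals)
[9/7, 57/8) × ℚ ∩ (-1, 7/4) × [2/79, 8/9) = [9/7, 7/4) × (ℚ ∩ [2/79, 8/9))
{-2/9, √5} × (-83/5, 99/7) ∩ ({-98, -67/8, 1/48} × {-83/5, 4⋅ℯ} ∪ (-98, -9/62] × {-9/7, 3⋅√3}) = {-2/9} × {-9/7, 3⋅√3}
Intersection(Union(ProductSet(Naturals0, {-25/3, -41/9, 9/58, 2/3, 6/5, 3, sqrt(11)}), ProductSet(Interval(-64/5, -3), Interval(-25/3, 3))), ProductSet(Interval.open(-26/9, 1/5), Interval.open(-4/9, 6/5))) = ProductSet(Range(0, 1, 1), {9/58, 2/3})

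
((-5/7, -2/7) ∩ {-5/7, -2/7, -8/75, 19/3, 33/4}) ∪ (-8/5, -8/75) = (-8/5, -8/75)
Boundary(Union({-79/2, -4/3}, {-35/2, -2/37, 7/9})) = {-79/2, -35/2, -4/3, -2/37, 7/9}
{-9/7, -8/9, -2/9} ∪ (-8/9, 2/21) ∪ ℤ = ℤ ∪ {-9/7} ∪ [-8/9, 2/21)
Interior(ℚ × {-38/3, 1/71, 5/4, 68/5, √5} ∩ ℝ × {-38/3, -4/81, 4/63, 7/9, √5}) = ∅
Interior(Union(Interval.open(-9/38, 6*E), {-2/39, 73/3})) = Interval.open(-9/38, 6*E)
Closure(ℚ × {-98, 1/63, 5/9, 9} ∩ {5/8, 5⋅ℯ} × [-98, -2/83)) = {5/8} × {-98}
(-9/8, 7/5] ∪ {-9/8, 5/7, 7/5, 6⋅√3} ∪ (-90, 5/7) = (-90, 7/5] ∪ {6⋅√3}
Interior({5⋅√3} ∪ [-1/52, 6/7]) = (-1/52, 6/7)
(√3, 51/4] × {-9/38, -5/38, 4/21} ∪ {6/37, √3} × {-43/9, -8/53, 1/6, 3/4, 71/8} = ({6/37, √3} × {-43/9, -8/53, 1/6, 3/4, 71/8}) ∪ ((√3, 51/4] × {-9/38, -5/38, 4/21})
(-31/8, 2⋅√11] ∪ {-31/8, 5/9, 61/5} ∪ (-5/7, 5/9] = [-31/8, 2⋅√11] ∪ {61/5}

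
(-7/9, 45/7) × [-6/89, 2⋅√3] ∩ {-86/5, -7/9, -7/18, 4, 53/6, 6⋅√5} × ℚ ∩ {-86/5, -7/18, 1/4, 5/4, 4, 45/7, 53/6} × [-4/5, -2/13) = ∅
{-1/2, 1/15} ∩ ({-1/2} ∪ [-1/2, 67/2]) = {-1/2, 1/15}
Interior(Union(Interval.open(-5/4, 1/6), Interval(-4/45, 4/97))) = Interval.open(-5/4, 1/6)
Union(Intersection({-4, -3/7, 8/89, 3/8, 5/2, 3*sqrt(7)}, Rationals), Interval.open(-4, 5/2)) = Interval(-4, 5/2)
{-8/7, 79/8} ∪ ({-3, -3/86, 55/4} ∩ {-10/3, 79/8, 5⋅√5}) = {-8/7, 79/8}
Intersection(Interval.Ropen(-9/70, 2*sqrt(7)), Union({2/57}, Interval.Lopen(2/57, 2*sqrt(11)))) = Interval.Ropen(2/57, 2*sqrt(7))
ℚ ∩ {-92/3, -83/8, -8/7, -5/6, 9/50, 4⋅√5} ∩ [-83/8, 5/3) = {-83/8, -8/7, -5/6, 9/50}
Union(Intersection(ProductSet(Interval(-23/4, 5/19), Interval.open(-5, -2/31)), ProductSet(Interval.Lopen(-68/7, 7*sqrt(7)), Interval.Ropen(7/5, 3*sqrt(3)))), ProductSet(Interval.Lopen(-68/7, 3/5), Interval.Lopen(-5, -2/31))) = ProductSet(Interval.Lopen(-68/7, 3/5), Interval.Lopen(-5, -2/31))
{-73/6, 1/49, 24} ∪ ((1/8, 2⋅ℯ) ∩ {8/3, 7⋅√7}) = {-73/6, 1/49, 8/3, 24}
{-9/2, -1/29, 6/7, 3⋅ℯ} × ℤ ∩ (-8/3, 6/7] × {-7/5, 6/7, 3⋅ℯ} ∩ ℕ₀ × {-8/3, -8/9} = ∅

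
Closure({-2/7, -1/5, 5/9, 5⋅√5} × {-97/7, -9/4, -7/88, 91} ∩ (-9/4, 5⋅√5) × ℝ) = {-2/7, -1/5, 5/9} × {-97/7, -9/4, -7/88, 91}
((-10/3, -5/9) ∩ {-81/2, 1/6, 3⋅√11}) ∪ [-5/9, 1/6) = [-5/9, 1/6)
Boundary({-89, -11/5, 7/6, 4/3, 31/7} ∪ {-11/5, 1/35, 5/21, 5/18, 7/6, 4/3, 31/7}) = {-89, -11/5, 1/35, 5/21, 5/18, 7/6, 4/3, 31/7}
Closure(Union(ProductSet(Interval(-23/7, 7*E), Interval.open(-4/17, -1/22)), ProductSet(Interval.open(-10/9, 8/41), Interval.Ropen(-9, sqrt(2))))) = Union(ProductSet({-23/7, 7*E}, Interval(-4/17, -1/22)), ProductSet({-10/9, 8/41}, Union(Interval(-9, -4/17), Interval(-1/22, sqrt(2)))), ProductSet(Interval(-23/7, 7*E), Interval.open(-4/17, -1/22)), ProductSet(Interval(-10/9, 8/41), {-9, sqrt(2)}), ProductSet(Interval.open(-10/9, 8/41), Interval.Ropen(-9, sqrt(2))), ProductSet(Union(Interval(-23/7, -10/9), Interval(8/41, 7*E)), {-4/17, -1/22}))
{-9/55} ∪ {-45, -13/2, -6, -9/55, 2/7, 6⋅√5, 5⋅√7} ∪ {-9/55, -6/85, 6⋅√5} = {-45, -13/2, -6, -9/55, -6/85, 2/7, 6⋅√5, 5⋅√7}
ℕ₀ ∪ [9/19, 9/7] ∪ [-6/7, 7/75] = [-6/7, 7/75] ∪ ℕ₀ ∪ [9/19, 9/7]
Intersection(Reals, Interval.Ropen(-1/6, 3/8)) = Interval.Ropen(-1/6, 3/8)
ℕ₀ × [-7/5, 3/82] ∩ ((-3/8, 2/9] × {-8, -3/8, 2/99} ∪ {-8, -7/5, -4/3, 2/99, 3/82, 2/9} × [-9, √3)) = {0} × {-3/8, 2/99}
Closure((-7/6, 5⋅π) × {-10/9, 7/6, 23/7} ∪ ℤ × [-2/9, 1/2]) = (ℤ × [-2/9, 1/2]) ∪ ([-7/6, 5⋅π] × {-10/9, 7/6, 23/7})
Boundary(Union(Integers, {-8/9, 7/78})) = Union({-8/9, 7/78}, Integers)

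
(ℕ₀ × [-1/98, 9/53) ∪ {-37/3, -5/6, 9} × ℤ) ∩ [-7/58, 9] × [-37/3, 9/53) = ({9} × {-12, -11, …, 0}) ∪ ({0, 1, …, 9} × [-1/98, 9/53))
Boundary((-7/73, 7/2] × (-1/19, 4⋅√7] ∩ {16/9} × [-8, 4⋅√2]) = {16/9} × [-1/19, 4⋅√2]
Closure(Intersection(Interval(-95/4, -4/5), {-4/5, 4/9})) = {-4/5}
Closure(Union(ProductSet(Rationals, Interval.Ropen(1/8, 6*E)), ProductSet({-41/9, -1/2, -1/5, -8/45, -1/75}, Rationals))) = Union(ProductSet({-41/9, -1/2, -1/5, -8/45, -1/75}, Reals), ProductSet(Reals, Interval(1/8, 6*E)))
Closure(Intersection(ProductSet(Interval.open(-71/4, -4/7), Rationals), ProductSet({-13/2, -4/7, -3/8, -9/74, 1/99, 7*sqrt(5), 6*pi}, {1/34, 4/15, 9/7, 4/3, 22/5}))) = ProductSet({-13/2}, {1/34, 4/15, 9/7, 4/3, 22/5})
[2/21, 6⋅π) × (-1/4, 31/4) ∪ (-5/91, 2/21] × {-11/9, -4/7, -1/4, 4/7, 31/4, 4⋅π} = ([2/21, 6⋅π) × (-1/4, 31/4)) ∪ ((-5/91, 2/21] × {-11/9, -4/7, -1/4, 4/7, 31/4, 4⋅π})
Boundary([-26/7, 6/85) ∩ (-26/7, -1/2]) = {-26/7, -1/2}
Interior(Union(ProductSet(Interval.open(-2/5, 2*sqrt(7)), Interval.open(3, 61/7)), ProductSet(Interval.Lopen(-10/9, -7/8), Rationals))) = Union(ProductSet(Interval.Lopen(-10/9, -7/8), Complement(Rationals, Interval(-oo, oo))), ProductSet(Interval.open(-2/5, 2*sqrt(7)), Interval.open(3, 61/7)))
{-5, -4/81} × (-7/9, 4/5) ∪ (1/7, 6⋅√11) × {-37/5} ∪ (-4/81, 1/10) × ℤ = ((-4/81, 1/10) × ℤ) ∪ ({-5, -4/81} × (-7/9, 4/5)) ∪ ((1/7, 6⋅√11) × {-37/5})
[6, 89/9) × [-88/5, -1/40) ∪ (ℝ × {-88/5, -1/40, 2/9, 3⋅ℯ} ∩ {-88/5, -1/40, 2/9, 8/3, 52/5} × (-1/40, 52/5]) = ([6, 89/9) × [-88/5, -1/40)) ∪ ({-88/5, -1/40, 2/9, 8/3, 52/5} × {2/9, 3⋅ℯ})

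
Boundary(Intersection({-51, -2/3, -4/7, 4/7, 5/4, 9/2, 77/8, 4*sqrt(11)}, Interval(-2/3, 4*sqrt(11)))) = {-2/3, -4/7, 4/7, 5/4, 9/2, 77/8, 4*sqrt(11)}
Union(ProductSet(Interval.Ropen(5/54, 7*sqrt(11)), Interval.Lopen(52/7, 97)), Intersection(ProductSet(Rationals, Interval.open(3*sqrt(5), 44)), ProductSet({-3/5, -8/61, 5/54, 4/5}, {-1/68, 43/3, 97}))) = Union(ProductSet({-3/5, -8/61, 5/54, 4/5}, {43/3}), ProductSet(Interval.Ropen(5/54, 7*sqrt(11)), Interval.Lopen(52/7, 97)))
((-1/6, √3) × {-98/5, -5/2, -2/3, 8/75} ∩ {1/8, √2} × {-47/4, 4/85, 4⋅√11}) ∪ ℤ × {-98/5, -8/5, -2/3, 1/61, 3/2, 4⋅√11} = ℤ × {-98/5, -8/5, -2/3, 1/61, 3/2, 4⋅√11}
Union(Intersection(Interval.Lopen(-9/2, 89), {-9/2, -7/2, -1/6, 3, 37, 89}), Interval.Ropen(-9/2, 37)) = Union({89}, Interval(-9/2, 37))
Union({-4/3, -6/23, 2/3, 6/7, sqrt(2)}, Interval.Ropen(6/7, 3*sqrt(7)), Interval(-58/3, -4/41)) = Union({2/3}, Interval(-58/3, -4/41), Interval.Ropen(6/7, 3*sqrt(7)))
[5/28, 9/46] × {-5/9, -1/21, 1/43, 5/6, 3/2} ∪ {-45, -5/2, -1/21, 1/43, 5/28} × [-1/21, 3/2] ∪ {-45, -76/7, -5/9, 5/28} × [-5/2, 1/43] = ({-45, -76/7, -5/9, 5/28} × [-5/2, 1/43]) ∪ ({-45, -5/2, -1/21, 1/43, 5/28} × [-1/21, 3/2]) ∪ ([5/28, 9/46] × {-5/9, -1/21, 1/43, 5/6, 3/2})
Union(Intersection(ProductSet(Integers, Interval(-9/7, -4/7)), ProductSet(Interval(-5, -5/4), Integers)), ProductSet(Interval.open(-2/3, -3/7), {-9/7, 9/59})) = Union(ProductSet(Interval.open(-2/3, -3/7), {-9/7, 9/59}), ProductSet(Range(-5, -1, 1), Range(-1, 0, 1)))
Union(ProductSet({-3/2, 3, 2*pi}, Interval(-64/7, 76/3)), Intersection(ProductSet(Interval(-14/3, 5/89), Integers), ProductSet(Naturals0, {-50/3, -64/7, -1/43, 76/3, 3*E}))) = ProductSet({-3/2, 3, 2*pi}, Interval(-64/7, 76/3))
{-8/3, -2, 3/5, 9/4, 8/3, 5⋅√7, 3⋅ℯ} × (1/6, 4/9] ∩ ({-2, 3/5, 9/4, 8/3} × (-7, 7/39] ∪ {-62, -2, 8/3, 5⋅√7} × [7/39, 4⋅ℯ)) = ({-2, 3/5, 9/4, 8/3} × (1/6, 7/39]) ∪ ({-2, 8/3, 5⋅√7} × [7/39, 4/9])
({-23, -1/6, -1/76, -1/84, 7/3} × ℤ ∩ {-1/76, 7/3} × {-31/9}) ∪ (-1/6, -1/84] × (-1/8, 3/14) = (-1/6, -1/84] × (-1/8, 3/14)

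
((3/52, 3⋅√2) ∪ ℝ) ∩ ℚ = ℚ ∩ (-∞, ∞)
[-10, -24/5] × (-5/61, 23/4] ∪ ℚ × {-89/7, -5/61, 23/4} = (ℚ × {-89/7, -5/61, 23/4}) ∪ ([-10, -24/5] × (-5/61, 23/4])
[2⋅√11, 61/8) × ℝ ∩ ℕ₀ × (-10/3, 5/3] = {7} × (-10/3, 5/3]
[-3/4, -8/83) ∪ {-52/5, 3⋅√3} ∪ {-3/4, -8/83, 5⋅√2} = {-52/5, 5⋅√2, 3⋅√3} ∪ [-3/4, -8/83]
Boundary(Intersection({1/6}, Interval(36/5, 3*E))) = EmptySet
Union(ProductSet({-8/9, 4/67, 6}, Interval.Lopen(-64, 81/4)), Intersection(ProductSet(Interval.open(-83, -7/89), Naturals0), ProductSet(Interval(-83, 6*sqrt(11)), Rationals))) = Union(ProductSet({-8/9, 4/67, 6}, Interval.Lopen(-64, 81/4)), ProductSet(Interval.open(-83, -7/89), Naturals0))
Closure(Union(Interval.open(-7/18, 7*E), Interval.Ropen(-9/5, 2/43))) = Interval(-9/5, 7*E)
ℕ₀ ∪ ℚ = ℚ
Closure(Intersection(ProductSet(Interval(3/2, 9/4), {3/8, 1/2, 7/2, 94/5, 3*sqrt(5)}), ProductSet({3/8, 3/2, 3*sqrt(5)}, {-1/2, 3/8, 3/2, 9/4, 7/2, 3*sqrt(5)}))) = ProductSet({3/2}, {3/8, 7/2, 3*sqrt(5)})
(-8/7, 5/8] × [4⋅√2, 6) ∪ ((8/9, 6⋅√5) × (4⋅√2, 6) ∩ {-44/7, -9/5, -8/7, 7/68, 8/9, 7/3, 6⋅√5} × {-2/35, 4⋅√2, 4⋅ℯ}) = (-8/7, 5/8] × [4⋅√2, 6)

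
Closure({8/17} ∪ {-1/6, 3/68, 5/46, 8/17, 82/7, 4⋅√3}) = {-1/6, 3/68, 5/46, 8/17, 82/7, 4⋅√3}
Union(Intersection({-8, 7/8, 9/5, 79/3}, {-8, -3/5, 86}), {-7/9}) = {-8, -7/9}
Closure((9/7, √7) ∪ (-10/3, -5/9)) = [-10/3, -5/9] ∪ [9/7, √7]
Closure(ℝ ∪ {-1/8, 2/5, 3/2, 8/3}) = ℝ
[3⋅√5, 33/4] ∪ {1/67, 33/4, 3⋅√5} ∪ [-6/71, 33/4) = [-6/71, 33/4]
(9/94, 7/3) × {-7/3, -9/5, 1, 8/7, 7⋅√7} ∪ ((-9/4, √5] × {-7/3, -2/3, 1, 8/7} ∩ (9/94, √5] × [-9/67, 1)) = (9/94, 7/3) × {-7/3, -9/5, 1, 8/7, 7⋅√7}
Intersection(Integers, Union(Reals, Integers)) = Integers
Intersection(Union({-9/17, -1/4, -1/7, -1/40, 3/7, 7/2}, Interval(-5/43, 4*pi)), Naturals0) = Range(0, 13, 1)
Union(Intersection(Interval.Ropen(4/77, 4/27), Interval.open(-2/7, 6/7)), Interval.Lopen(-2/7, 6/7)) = Interval.Lopen(-2/7, 6/7)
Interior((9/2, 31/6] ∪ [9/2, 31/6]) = (9/2, 31/6)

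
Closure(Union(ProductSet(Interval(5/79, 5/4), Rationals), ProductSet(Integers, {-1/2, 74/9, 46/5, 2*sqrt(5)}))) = Union(ProductSet(Integers, {-1/2, 74/9, 46/5, 2*sqrt(5)}), ProductSet(Interval(5/79, 5/4), Reals))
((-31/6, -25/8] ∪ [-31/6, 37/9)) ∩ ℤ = {-5, -4, …, 4}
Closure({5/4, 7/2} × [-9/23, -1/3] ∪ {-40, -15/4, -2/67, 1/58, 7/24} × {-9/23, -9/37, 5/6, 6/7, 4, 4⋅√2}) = ({5/4, 7/2} × [-9/23, -1/3]) ∪ ({-40, -15/4, -2/67, 1/58, 7/24} × {-9/23, -9/37, 5/6, 6/7, 4, 4⋅√2})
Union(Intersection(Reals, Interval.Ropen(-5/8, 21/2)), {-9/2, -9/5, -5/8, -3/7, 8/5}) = Union({-9/2, -9/5}, Interval.Ropen(-5/8, 21/2))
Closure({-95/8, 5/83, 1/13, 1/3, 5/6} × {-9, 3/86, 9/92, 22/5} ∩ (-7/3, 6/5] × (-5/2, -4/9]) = ∅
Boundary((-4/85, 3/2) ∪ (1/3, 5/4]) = {-4/85, 3/2}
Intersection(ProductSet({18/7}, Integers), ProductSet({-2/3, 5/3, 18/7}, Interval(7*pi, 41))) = ProductSet({18/7}, Range(22, 42, 1))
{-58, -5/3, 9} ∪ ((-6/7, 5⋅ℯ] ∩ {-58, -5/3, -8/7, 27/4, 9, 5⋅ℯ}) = {-58, -5/3, 27/4, 9, 5⋅ℯ}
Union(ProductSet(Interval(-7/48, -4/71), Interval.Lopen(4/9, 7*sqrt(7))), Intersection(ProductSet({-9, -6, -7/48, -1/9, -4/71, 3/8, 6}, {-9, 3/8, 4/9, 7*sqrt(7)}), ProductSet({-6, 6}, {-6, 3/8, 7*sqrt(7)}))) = Union(ProductSet({-6, 6}, {3/8, 7*sqrt(7)}), ProductSet(Interval(-7/48, -4/71), Interval.Lopen(4/9, 7*sqrt(7))))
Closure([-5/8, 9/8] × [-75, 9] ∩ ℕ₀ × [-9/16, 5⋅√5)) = {0, 1} × [-9/16, 9]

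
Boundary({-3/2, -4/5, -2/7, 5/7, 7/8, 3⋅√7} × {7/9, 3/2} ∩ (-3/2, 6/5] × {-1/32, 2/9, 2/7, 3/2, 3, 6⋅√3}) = {-4/5, -2/7, 5/7, 7/8} × {3/2}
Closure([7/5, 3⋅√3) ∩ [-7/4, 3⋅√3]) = [7/5, 3⋅√3]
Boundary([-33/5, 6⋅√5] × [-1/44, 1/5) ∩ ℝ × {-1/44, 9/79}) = [-33/5, 6⋅√5] × {-1/44, 9/79}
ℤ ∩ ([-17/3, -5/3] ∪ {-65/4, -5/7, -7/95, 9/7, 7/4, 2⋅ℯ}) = {-5, -4, -3, -2}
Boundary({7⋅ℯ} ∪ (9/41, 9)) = {9/41, 9, 7⋅ℯ}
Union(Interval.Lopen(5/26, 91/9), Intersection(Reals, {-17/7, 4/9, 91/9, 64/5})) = Union({-17/7, 64/5}, Interval.Lopen(5/26, 91/9))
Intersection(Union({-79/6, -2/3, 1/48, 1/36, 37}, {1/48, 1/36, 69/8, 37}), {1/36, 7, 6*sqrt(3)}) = {1/36}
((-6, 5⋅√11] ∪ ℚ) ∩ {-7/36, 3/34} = {-7/36, 3/34}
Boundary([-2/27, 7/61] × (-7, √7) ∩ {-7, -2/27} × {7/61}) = {-2/27} × {7/61}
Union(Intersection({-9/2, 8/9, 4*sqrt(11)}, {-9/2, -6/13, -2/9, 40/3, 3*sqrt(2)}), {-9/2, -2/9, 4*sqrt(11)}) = {-9/2, -2/9, 4*sqrt(11)}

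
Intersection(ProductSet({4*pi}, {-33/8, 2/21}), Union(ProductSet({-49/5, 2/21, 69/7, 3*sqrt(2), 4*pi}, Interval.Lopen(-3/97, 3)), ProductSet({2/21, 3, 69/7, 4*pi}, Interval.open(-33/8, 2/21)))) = ProductSet({4*pi}, {2/21})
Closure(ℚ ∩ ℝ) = ℝ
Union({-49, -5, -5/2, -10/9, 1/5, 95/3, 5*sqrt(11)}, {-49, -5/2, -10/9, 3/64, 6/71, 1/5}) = {-49, -5, -5/2, -10/9, 3/64, 6/71, 1/5, 95/3, 5*sqrt(11)}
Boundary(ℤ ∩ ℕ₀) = ℕ₀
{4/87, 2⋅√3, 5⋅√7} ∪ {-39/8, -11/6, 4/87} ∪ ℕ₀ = {-39/8, -11/6, 4/87, 2⋅√3, 5⋅√7} ∪ ℕ₀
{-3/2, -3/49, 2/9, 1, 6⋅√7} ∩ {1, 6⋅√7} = {1, 6⋅√7}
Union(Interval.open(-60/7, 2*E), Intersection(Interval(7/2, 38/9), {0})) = Interval.open(-60/7, 2*E)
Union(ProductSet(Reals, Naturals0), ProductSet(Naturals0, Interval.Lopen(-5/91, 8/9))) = Union(ProductSet(Naturals0, Interval.Lopen(-5/91, 8/9)), ProductSet(Reals, Naturals0))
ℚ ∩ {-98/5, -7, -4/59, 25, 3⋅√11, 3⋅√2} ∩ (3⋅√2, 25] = {25}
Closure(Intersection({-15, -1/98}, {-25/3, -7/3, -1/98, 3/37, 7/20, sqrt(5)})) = {-1/98}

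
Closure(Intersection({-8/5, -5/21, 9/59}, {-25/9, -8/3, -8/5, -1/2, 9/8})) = {-8/5}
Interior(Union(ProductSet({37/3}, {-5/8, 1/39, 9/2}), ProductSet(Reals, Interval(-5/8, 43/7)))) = ProductSet(Reals, Interval.open(-5/8, 43/7))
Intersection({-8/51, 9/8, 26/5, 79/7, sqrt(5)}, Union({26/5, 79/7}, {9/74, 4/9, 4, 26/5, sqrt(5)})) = {26/5, 79/7, sqrt(5)}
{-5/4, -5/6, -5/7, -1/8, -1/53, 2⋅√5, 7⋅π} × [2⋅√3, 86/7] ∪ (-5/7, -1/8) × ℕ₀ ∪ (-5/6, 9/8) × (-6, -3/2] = ((-5/7, -1/8) × ℕ₀) ∪ ((-5/6, 9/8) × (-6, -3/2]) ∪ ({-5/4, -5/6, -5/7, -1/8, -1/53, 2⋅√5, 7⋅π} × [2⋅√3, 86/7])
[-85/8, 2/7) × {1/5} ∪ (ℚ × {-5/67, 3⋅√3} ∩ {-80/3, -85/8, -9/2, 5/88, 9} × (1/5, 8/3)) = [-85/8, 2/7) × {1/5}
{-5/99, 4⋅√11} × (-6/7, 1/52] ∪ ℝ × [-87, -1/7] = (ℝ × [-87, -1/7]) ∪ ({-5/99, 4⋅√11} × (-6/7, 1/52])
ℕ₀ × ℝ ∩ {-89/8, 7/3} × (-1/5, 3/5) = ∅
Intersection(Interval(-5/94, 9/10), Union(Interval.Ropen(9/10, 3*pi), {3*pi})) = {9/10}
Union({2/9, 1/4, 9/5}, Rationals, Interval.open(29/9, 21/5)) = Union(Interval(29/9, 21/5), Rationals)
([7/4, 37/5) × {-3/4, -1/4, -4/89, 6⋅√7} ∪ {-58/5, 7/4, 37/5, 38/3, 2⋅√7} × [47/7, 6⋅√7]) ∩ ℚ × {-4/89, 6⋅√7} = ({-58/5, 7/4, 37/5, 38/3} × {6⋅√7}) ∪ ((ℚ ∩ [7/4, 37/5)) × {-4/89, 6⋅√7})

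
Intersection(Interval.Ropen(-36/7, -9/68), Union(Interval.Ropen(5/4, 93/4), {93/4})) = EmptySet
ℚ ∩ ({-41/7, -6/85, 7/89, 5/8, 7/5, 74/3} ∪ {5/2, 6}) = {-41/7, -6/85, 7/89, 5/8, 7/5, 5/2, 6, 74/3}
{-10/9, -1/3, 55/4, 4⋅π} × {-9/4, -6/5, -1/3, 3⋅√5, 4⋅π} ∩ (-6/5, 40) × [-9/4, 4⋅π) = {-10/9, -1/3, 55/4, 4⋅π} × {-9/4, -6/5, -1/3, 3⋅√5}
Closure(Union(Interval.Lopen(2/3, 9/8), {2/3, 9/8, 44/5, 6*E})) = Union({44/5, 6*E}, Interval(2/3, 9/8))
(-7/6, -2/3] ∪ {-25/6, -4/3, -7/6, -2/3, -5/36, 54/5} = {-25/6, -4/3, -5/36, 54/5} ∪ [-7/6, -2/3]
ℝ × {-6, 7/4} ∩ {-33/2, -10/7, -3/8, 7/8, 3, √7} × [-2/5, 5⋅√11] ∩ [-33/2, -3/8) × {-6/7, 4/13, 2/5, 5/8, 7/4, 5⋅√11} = {-33/2, -10/7} × {7/4}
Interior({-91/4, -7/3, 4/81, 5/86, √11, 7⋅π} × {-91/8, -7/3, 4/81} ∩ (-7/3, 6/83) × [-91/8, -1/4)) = ∅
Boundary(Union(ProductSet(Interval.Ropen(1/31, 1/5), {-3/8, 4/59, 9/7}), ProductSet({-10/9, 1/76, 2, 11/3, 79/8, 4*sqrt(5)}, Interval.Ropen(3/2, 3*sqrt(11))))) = Union(ProductSet({-10/9, 1/76, 2, 11/3, 79/8, 4*sqrt(5)}, Interval(3/2, 3*sqrt(11))), ProductSet(Interval(1/31, 1/5), {-3/8, 4/59, 9/7}))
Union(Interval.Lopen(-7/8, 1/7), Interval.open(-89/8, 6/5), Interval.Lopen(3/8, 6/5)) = Interval.Lopen(-89/8, 6/5)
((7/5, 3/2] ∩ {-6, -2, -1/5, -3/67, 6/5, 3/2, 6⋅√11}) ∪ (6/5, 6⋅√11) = (6/5, 6⋅√11)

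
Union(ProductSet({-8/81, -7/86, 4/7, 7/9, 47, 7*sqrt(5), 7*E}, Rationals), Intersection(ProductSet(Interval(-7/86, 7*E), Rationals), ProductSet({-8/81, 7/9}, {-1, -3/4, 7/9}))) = ProductSet({-8/81, -7/86, 4/7, 7/9, 47, 7*sqrt(5), 7*E}, Rationals)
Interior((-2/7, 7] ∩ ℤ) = ∅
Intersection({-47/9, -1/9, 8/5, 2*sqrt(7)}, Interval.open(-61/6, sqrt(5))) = {-47/9, -1/9, 8/5}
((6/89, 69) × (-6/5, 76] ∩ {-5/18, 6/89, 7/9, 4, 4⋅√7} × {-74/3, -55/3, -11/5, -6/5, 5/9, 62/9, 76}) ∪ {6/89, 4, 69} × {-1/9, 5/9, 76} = ({6/89, 4, 69} × {-1/9, 5/9, 76}) ∪ ({7/9, 4, 4⋅√7} × {5/9, 62/9, 76})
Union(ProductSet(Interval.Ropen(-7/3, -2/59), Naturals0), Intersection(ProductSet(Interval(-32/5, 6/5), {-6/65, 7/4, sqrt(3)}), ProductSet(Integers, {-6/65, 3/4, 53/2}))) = Union(ProductSet(Interval.Ropen(-7/3, -2/59), Naturals0), ProductSet(Range(-6, 2, 1), {-6/65}))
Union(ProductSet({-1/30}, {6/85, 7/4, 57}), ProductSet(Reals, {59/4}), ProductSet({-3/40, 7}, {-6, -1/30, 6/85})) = Union(ProductSet({-1/30}, {6/85, 7/4, 57}), ProductSet({-3/40, 7}, {-6, -1/30, 6/85}), ProductSet(Reals, {59/4}))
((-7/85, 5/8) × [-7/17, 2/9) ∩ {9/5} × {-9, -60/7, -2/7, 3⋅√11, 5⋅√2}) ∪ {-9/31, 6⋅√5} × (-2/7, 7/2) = {-9/31, 6⋅√5} × (-2/7, 7/2)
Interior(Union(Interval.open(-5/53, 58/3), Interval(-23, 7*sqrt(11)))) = Interval.open(-23, 7*sqrt(11))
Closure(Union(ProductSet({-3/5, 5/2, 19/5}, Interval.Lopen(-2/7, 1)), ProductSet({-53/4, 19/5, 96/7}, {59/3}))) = Union(ProductSet({-53/4, 19/5, 96/7}, {59/3}), ProductSet({-3/5, 5/2, 19/5}, Interval(-2/7, 1)))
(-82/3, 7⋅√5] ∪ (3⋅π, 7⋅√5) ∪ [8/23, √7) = (-82/3, 7⋅√5]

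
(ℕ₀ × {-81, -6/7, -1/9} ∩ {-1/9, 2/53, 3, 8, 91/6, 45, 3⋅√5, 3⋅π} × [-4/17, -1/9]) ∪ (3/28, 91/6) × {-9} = ({3, 8, 45} × {-1/9}) ∪ ((3/28, 91/6) × {-9})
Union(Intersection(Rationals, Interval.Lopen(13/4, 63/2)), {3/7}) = Union({3/7}, Intersection(Interval.Lopen(13/4, 63/2), Rationals))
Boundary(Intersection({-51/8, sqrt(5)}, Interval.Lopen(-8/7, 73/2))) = {sqrt(5)}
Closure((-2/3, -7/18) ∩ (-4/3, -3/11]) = [-2/3, -7/18]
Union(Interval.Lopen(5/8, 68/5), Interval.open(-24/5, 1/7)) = Union(Interval.open(-24/5, 1/7), Interval.Lopen(5/8, 68/5))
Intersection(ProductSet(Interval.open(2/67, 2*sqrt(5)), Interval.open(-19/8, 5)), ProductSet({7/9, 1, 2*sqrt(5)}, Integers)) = ProductSet({7/9, 1}, Range(-2, 5, 1))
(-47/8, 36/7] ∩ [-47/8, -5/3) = (-47/8, -5/3)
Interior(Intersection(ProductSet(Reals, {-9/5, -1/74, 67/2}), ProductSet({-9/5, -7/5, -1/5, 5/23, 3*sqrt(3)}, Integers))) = EmptySet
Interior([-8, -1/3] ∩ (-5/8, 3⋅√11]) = (-5/8, -1/3)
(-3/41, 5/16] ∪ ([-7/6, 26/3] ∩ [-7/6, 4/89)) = [-7/6, 5/16]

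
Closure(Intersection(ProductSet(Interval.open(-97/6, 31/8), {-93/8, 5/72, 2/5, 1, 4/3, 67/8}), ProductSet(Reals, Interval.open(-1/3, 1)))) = ProductSet(Interval(-97/6, 31/8), {5/72, 2/5})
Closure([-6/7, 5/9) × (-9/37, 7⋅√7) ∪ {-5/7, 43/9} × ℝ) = ({-5/7, 43/9} × (-∞, ∞)) ∪ ({-6/7, 5/9} × [-9/37, 7⋅√7]) ∪ ([-6/7, 5/9] × {-9/37, 7⋅√7}) ∪ ([-6/7, 5/9) × (-9/37, 7⋅√7))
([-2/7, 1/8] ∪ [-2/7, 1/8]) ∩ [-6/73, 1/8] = [-6/73, 1/8]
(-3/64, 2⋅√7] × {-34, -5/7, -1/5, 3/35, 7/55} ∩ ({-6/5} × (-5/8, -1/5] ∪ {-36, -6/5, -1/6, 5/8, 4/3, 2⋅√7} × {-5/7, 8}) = {5/8, 4/3, 2⋅√7} × {-5/7}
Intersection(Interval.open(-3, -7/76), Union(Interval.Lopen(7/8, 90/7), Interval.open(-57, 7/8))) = Interval.open(-3, -7/76)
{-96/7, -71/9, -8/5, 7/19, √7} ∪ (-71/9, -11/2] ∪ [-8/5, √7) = {-96/7} ∪ [-71/9, -11/2] ∪ [-8/5, √7]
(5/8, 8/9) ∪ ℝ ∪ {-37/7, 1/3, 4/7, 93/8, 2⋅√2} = (-∞, ∞)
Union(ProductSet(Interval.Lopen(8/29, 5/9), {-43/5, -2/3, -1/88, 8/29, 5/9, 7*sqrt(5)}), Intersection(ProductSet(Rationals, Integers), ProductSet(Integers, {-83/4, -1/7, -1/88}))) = ProductSet(Interval.Lopen(8/29, 5/9), {-43/5, -2/3, -1/88, 8/29, 5/9, 7*sqrt(5)})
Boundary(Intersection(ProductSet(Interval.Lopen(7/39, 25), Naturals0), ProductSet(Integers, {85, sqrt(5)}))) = ProductSet(Range(1, 26, 1), {85})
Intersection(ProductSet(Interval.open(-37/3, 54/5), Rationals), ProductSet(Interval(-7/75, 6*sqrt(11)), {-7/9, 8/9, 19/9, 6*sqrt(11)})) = ProductSet(Interval.Ropen(-7/75, 54/5), {-7/9, 8/9, 19/9})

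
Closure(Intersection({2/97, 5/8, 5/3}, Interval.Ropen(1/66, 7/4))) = {2/97, 5/8, 5/3}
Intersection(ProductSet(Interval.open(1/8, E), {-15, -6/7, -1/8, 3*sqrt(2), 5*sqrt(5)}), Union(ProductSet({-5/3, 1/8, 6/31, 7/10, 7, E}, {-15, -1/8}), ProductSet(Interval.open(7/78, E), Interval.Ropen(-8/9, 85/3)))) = Union(ProductSet({6/31, 7/10}, {-15, -1/8}), ProductSet(Interval.open(1/8, E), {-6/7, -1/8, 3*sqrt(2), 5*sqrt(5)}))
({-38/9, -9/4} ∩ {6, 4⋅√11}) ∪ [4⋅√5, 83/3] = [4⋅√5, 83/3]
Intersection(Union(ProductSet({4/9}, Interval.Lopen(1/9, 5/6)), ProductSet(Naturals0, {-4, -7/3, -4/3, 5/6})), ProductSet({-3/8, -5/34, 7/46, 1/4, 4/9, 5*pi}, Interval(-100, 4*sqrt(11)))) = ProductSet({4/9}, Interval.Lopen(1/9, 5/6))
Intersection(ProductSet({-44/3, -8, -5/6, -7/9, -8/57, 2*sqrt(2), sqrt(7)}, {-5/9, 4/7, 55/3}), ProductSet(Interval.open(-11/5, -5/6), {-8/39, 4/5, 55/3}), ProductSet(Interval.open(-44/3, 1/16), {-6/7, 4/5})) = EmptySet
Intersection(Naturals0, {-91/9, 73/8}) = EmptySet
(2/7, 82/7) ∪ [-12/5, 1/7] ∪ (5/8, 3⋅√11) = [-12/5, 1/7] ∪ (2/7, 82/7)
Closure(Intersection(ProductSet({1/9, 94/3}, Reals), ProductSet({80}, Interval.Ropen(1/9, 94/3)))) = EmptySet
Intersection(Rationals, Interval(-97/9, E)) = Intersection(Interval(-97/9, E), Rationals)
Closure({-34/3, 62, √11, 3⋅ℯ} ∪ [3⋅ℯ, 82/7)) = {-34/3, 62, √11} ∪ [3⋅ℯ, 82/7]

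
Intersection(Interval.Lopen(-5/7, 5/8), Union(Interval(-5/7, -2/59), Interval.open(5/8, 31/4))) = Interval.Lopen(-5/7, -2/59)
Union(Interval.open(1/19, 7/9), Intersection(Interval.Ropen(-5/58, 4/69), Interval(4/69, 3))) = Interval.open(1/19, 7/9)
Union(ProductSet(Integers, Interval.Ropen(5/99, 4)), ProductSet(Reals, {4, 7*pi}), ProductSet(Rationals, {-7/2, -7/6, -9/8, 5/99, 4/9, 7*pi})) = Union(ProductSet(Integers, Interval.Ropen(5/99, 4)), ProductSet(Rationals, {-7/2, -7/6, -9/8, 5/99, 4/9, 7*pi}), ProductSet(Reals, {4, 7*pi}))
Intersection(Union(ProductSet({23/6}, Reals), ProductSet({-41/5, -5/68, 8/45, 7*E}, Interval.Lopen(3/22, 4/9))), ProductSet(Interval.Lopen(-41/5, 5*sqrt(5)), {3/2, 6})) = ProductSet({23/6}, {3/2, 6})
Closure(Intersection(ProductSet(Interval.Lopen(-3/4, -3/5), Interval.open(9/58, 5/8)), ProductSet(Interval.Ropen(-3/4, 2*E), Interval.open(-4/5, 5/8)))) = Union(ProductSet({-3/4, -3/5}, Interval(9/58, 5/8)), ProductSet(Interval(-3/4, -3/5), {9/58, 5/8}), ProductSet(Interval.Lopen(-3/4, -3/5), Interval.open(9/58, 5/8)))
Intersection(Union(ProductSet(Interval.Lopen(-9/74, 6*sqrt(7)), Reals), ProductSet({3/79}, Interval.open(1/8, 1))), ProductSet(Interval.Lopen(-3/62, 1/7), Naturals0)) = ProductSet(Interval.Lopen(-3/62, 1/7), Naturals0)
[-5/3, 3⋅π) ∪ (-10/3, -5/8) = (-10/3, 3⋅π)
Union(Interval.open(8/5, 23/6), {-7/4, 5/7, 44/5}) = Union({-7/4, 5/7, 44/5}, Interval.open(8/5, 23/6))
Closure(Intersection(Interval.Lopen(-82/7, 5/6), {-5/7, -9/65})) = {-5/7, -9/65}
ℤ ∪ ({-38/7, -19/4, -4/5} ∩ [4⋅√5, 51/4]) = ℤ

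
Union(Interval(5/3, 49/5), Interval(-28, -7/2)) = Union(Interval(-28, -7/2), Interval(5/3, 49/5))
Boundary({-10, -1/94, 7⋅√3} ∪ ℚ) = ℝ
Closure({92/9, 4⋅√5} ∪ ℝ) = ℝ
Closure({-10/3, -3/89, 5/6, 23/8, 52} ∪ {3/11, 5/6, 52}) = {-10/3, -3/89, 3/11, 5/6, 23/8, 52}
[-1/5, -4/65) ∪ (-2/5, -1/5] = (-2/5, -4/65)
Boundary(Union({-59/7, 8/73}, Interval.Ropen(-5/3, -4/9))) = {-59/7, -5/3, -4/9, 8/73}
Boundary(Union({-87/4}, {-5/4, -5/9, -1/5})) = {-87/4, -5/4, -5/9, -1/5}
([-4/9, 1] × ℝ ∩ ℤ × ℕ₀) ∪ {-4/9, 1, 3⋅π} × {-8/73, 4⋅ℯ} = ({0, 1} × ℕ₀) ∪ ({-4/9, 1, 3⋅π} × {-8/73, 4⋅ℯ})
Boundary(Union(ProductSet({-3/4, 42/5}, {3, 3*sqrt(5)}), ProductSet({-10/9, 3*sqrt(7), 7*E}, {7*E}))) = Union(ProductSet({-3/4, 42/5}, {3, 3*sqrt(5)}), ProductSet({-10/9, 3*sqrt(7), 7*E}, {7*E}))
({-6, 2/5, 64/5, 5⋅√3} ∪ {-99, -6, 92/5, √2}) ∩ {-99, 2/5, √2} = {-99, 2/5, √2}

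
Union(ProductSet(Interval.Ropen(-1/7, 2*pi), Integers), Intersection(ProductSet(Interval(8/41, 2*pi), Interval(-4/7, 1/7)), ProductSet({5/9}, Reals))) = Union(ProductSet({5/9}, Interval(-4/7, 1/7)), ProductSet(Interval.Ropen(-1/7, 2*pi), Integers))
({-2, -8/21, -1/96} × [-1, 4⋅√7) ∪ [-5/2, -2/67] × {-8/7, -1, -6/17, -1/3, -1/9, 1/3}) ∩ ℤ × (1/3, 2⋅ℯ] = {-2} × (1/3, 2⋅ℯ]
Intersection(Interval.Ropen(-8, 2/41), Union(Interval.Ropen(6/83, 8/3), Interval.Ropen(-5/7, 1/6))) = Interval.Ropen(-5/7, 2/41)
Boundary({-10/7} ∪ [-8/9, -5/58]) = {-10/7, -8/9, -5/58}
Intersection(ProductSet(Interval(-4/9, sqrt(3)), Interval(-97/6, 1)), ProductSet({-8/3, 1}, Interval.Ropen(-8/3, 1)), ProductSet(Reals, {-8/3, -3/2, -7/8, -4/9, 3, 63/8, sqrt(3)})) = ProductSet({1}, {-8/3, -3/2, -7/8, -4/9})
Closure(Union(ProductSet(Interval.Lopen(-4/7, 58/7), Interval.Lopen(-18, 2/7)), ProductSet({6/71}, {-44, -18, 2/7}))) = Union(ProductSet({6/71}, {-44, -18, 2/7}), ProductSet({-4/7, 58/7}, Interval(-18, 2/7)), ProductSet(Interval(-4/7, 58/7), {-18, 2/7}), ProductSet(Interval.Lopen(-4/7, 58/7), Interval.Lopen(-18, 2/7)))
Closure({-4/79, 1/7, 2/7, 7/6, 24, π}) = {-4/79, 1/7, 2/7, 7/6, 24, π}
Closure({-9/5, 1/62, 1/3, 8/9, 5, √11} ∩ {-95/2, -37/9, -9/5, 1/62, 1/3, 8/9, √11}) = {-9/5, 1/62, 1/3, 8/9, √11}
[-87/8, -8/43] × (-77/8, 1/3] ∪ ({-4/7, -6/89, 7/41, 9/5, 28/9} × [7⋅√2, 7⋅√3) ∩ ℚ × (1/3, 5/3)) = [-87/8, -8/43] × (-77/8, 1/3]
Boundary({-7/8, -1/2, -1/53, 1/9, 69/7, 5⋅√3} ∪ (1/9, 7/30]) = {-7/8, -1/2, -1/53, 1/9, 7/30, 69/7, 5⋅√3}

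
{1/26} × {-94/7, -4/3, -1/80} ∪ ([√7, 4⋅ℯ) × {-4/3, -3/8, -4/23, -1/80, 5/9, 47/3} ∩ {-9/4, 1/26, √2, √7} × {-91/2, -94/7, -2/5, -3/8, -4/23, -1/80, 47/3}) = ({1/26} × {-94/7, -4/3, -1/80}) ∪ ({√7} × {-3/8, -4/23, -1/80, 47/3})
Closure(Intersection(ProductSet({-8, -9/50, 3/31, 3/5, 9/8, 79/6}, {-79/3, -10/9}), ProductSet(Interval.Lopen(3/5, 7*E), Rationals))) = ProductSet({9/8, 79/6}, {-79/3, -10/9})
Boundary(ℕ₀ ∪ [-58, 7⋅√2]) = {-58, 7⋅√2} ∪ (ℕ₀ \ (-58, 7⋅√2))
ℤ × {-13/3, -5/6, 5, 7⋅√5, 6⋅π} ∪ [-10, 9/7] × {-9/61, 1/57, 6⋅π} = ([-10, 9/7] × {-9/61, 1/57, 6⋅π}) ∪ (ℤ × {-13/3, -5/6, 5, 7⋅√5, 6⋅π})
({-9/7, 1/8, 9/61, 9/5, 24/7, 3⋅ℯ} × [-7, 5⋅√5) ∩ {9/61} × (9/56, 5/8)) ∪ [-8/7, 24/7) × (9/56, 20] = [-8/7, 24/7) × (9/56, 20]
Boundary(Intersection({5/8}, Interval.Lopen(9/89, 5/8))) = {5/8}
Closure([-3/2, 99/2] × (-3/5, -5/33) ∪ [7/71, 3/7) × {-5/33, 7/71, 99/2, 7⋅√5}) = ([-3/2, 99/2] × [-3/5, -5/33]) ∪ ([7/71, 3/7] × {-5/33, 7/71, 99/2, 7⋅√5})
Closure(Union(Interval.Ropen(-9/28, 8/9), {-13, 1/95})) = Union({-13}, Interval(-9/28, 8/9))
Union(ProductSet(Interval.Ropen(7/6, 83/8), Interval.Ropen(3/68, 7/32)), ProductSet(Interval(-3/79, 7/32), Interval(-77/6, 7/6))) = Union(ProductSet(Interval(-3/79, 7/32), Interval(-77/6, 7/6)), ProductSet(Interval.Ropen(7/6, 83/8), Interval.Ropen(3/68, 7/32)))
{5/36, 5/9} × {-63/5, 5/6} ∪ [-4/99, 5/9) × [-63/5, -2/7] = ({5/36, 5/9} × {-63/5, 5/6}) ∪ ([-4/99, 5/9) × [-63/5, -2/7])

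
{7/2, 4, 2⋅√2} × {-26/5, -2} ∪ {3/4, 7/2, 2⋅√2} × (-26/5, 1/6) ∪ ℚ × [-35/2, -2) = (ℚ × [-35/2, -2)) ∪ ({7/2, 4, 2⋅√2} × {-26/5, -2}) ∪ ({3/4, 7/2, 2⋅√2} × (-26/5, 1/6))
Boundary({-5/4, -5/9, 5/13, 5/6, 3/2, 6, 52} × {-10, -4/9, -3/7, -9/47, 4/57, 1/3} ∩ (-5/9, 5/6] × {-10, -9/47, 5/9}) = {5/13, 5/6} × {-10, -9/47}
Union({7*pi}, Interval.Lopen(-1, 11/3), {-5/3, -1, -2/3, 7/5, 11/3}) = Union({-5/3, 7*pi}, Interval(-1, 11/3))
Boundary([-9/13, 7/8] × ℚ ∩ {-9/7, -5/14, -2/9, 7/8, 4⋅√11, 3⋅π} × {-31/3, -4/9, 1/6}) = {-5/14, -2/9, 7/8} × {-31/3, -4/9, 1/6}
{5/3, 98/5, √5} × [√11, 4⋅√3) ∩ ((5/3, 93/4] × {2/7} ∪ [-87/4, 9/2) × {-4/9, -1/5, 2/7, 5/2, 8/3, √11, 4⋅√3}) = {5/3, √5} × {√11}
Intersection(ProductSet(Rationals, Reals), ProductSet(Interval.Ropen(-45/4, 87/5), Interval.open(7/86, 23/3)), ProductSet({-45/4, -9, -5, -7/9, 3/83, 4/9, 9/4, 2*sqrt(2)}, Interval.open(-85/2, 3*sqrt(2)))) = ProductSet({-45/4, -9, -5, -7/9, 3/83, 4/9, 9/4}, Interval.open(7/86, 3*sqrt(2)))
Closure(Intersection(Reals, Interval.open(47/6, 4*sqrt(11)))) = Interval(47/6, 4*sqrt(11))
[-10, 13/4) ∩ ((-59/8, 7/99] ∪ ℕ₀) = (-59/8, 7/99] ∪ {0, 1, 2, 3}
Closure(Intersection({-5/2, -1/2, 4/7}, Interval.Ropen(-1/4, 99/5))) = {4/7}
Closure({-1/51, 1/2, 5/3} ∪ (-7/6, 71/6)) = [-7/6, 71/6]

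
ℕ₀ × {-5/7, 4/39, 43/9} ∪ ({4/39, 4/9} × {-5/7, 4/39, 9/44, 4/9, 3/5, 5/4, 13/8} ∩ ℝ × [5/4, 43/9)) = (ℕ₀ × {-5/7, 4/39, 43/9}) ∪ ({4/39, 4/9} × {5/4, 13/8})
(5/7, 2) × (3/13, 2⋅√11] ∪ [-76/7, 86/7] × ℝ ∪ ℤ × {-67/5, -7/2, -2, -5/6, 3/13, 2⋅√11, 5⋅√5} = ([-76/7, 86/7] × ℝ) ∪ (ℤ × {-67/5, -7/2, -2, -5/6, 3/13, 2⋅√11, 5⋅√5})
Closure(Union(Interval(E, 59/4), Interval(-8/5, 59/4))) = Interval(-8/5, 59/4)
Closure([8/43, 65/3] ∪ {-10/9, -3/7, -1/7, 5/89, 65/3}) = {-10/9, -3/7, -1/7, 5/89} ∪ [8/43, 65/3]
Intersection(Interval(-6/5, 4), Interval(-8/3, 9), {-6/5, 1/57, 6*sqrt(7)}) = {-6/5, 1/57}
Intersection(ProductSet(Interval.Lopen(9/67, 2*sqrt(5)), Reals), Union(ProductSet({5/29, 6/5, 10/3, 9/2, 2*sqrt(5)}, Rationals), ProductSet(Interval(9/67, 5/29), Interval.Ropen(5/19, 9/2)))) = Union(ProductSet({5/29, 6/5, 10/3, 2*sqrt(5)}, Rationals), ProductSet(Interval.Lopen(9/67, 5/29), Interval.Ropen(5/19, 9/2)))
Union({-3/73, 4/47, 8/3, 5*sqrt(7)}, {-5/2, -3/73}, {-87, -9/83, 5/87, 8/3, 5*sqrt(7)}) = {-87, -5/2, -9/83, -3/73, 5/87, 4/47, 8/3, 5*sqrt(7)}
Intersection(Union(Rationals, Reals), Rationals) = Rationals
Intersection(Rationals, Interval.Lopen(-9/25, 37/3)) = Intersection(Interval.Lopen(-9/25, 37/3), Rationals)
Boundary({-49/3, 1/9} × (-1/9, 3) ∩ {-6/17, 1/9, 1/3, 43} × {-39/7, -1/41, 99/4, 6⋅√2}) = {1/9} × {-1/41}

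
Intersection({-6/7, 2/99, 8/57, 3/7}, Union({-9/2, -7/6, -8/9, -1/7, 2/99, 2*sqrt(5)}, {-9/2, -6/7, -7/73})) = {-6/7, 2/99}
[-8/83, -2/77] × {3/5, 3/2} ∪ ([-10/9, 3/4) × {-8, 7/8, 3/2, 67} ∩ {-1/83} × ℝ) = ({-1/83} × {-8, 7/8, 3/2, 67}) ∪ ([-8/83, -2/77] × {3/5, 3/2})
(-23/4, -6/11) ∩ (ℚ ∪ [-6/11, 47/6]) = ℚ ∩ (-23/4, -6/11)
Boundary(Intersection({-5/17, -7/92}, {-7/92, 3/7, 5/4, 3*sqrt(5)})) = {-7/92}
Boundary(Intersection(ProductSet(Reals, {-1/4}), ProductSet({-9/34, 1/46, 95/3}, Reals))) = ProductSet({-9/34, 1/46, 95/3}, {-1/4})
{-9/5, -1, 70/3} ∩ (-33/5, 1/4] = {-9/5, -1}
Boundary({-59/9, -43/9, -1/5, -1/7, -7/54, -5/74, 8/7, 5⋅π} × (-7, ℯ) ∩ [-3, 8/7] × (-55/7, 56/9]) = {-1/5, -1/7, -7/54, -5/74, 8/7} × [-7, ℯ]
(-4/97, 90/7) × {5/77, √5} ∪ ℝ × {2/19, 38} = (ℝ × {2/19, 38}) ∪ ((-4/97, 90/7) × {5/77, √5})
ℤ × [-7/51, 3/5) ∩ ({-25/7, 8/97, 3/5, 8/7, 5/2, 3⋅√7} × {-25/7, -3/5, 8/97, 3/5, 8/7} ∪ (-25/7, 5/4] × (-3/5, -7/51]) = {-3, -2, …, 1} × {-7/51}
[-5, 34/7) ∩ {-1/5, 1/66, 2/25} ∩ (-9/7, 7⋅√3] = {-1/5, 1/66, 2/25}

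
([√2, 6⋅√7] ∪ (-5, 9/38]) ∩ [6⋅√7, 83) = {6⋅√7}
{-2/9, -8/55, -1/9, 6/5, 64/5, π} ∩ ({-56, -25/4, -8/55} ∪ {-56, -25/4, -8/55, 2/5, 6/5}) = {-8/55, 6/5}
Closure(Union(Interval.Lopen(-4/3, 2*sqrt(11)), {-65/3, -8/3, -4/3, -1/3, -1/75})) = Union({-65/3, -8/3}, Interval(-4/3, 2*sqrt(11)))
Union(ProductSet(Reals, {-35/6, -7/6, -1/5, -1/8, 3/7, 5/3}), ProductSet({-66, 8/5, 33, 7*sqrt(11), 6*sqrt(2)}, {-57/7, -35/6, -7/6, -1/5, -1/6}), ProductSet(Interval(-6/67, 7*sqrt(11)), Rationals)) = Union(ProductSet({-66, 8/5, 33, 7*sqrt(11), 6*sqrt(2)}, {-57/7, -35/6, -7/6, -1/5, -1/6}), ProductSet(Interval(-6/67, 7*sqrt(11)), Rationals), ProductSet(Reals, {-35/6, -7/6, -1/5, -1/8, 3/7, 5/3}))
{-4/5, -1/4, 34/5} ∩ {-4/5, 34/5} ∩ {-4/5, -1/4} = {-4/5}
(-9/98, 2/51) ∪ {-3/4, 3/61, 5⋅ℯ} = {-3/4, 3/61, 5⋅ℯ} ∪ (-9/98, 2/51)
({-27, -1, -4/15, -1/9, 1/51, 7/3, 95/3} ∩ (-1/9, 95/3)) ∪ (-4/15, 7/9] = (-4/15, 7/9] ∪ {7/3}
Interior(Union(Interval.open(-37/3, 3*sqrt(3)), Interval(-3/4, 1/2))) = Interval.open(-37/3, 3*sqrt(3))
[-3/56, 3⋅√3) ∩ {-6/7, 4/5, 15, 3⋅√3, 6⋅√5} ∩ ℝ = {4/5}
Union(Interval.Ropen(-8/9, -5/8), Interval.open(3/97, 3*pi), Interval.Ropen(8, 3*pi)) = Union(Interval.Ropen(-8/9, -5/8), Interval.open(3/97, 3*pi))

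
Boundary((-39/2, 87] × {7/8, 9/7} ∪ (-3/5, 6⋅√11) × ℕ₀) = ([-39/2, 87] × {7/8, 9/7}) ∪ ([-3/5, 6⋅√11] × ℕ₀)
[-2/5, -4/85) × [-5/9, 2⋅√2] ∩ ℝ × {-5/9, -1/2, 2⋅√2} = [-2/5, -4/85) × {-5/9, -1/2, 2⋅√2}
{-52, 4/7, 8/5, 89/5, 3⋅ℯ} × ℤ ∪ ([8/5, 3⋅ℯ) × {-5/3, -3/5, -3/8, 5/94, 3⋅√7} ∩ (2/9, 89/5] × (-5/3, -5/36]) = ({-52, 4/7, 8/5, 89/5, 3⋅ℯ} × ℤ) ∪ ([8/5, 3⋅ℯ) × {-3/5, -3/8})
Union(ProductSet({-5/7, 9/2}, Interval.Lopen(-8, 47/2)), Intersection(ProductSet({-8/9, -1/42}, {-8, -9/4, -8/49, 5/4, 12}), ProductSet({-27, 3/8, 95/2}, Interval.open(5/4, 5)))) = ProductSet({-5/7, 9/2}, Interval.Lopen(-8, 47/2))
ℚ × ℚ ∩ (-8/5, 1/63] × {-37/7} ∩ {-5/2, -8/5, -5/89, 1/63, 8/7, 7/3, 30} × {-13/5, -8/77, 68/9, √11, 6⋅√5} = ∅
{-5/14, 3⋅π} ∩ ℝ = {-5/14, 3⋅π}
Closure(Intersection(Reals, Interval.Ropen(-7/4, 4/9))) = Interval(-7/4, 4/9)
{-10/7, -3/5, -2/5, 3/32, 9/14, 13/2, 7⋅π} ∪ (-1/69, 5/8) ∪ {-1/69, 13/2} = {-10/7, -3/5, -2/5, 9/14, 13/2, 7⋅π} ∪ [-1/69, 5/8)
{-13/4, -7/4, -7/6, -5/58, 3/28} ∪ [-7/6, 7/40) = {-13/4, -7/4} ∪ [-7/6, 7/40)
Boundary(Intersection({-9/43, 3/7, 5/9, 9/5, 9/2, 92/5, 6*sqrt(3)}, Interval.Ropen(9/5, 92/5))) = {9/5, 9/2, 6*sqrt(3)}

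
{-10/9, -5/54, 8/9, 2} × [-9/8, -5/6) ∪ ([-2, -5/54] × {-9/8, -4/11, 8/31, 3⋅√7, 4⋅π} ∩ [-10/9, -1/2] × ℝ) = ({-10/9, -5/54, 8/9, 2} × [-9/8, -5/6)) ∪ ([-10/9, -1/2] × {-9/8, -4/11, 8/31, 3⋅√7, 4⋅π})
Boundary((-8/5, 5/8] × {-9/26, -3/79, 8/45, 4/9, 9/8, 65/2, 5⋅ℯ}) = [-8/5, 5/8] × {-9/26, -3/79, 8/45, 4/9, 9/8, 65/2, 5⋅ℯ}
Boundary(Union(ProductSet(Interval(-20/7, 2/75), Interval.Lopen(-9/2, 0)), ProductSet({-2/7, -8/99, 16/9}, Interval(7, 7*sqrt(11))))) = Union(ProductSet({-20/7, 2/75}, Interval(-9/2, 0)), ProductSet({-2/7, -8/99, 16/9}, Interval(7, 7*sqrt(11))), ProductSet(Interval(-20/7, 2/75), {-9/2, 0}))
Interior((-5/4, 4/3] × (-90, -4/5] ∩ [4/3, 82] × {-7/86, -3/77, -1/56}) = ∅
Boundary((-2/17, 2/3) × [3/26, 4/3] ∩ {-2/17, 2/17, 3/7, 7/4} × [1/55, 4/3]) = {2/17, 3/7} × [3/26, 4/3]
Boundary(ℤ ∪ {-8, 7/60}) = ℤ ∪ {7/60}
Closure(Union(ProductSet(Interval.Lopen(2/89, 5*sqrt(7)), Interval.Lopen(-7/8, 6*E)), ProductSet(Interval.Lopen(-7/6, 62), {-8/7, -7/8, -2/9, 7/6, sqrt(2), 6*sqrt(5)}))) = Union(ProductSet({2/89, 5*sqrt(7)}, Interval(-7/8, 6*E)), ProductSet(Interval(-7/6, 62), {-8/7, -7/8, -2/9, 7/6, sqrt(2), 6*sqrt(5)}), ProductSet(Interval(2/89, 5*sqrt(7)), {-7/8, 6*E}), ProductSet(Interval.Lopen(2/89, 5*sqrt(7)), Interval.Lopen(-7/8, 6*E)))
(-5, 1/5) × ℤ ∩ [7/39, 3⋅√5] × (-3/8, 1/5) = [7/39, 1/5) × {0}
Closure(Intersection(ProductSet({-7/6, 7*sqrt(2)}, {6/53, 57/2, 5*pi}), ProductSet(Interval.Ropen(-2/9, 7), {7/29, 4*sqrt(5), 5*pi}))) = EmptySet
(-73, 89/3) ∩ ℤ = {-72, -71, …, 29}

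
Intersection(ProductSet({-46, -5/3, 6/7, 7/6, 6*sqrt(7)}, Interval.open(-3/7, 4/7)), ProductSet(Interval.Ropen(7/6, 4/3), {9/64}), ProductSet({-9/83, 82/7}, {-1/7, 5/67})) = EmptySet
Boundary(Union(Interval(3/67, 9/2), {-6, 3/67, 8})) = {-6, 3/67, 9/2, 8}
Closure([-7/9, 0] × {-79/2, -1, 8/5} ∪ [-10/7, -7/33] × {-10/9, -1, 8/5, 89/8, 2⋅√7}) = ([-7/9, 0] × {-79/2, -1, 8/5}) ∪ ([-10/7, -7/33] × {-10/9, -1, 8/5, 89/8, 2⋅√7})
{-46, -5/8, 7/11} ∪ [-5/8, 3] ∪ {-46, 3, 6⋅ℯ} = {-46, 6⋅ℯ} ∪ [-5/8, 3]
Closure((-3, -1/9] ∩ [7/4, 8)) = ∅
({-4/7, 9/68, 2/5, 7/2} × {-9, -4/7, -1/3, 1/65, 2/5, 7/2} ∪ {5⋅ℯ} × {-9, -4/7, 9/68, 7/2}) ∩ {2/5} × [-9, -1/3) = {2/5} × {-9, -4/7}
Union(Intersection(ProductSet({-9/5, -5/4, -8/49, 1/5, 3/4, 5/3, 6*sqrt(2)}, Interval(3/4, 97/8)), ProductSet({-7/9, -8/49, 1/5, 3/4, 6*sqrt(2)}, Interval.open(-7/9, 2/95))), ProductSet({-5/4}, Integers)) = ProductSet({-5/4}, Integers)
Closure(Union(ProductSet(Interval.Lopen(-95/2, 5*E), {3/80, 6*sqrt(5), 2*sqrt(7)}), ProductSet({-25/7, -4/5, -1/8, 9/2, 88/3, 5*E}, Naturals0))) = Union(ProductSet({-25/7, -4/5, -1/8, 9/2, 88/3, 5*E}, Naturals0), ProductSet(Interval(-95/2, 5*E), {3/80, 6*sqrt(5), 2*sqrt(7)}))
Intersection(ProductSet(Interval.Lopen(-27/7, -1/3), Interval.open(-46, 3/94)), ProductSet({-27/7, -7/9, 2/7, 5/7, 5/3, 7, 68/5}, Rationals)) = ProductSet({-7/9}, Intersection(Interval.open(-46, 3/94), Rationals))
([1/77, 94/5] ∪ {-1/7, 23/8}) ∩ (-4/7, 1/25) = {-1/7} ∪ [1/77, 1/25)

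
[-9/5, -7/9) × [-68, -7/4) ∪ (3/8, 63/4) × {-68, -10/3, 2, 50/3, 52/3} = ([-9/5, -7/9) × [-68, -7/4)) ∪ ((3/8, 63/4) × {-68, -10/3, 2, 50/3, 52/3})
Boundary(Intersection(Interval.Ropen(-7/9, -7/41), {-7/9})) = {-7/9}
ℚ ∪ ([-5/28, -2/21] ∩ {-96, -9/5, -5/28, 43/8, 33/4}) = ℚ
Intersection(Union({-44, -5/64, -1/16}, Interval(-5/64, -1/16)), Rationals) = Union({-44}, Intersection(Interval(-5/64, -1/16), Rationals))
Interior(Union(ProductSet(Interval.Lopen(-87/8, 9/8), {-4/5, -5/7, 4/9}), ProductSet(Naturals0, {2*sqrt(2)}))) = EmptySet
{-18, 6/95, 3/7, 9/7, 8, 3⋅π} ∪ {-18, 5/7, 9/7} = {-18, 6/95, 3/7, 5/7, 9/7, 8, 3⋅π}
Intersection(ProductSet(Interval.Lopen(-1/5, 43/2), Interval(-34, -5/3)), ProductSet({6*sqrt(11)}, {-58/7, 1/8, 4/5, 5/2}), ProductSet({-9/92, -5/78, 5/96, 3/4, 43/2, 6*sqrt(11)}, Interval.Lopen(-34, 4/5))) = ProductSet({6*sqrt(11)}, {-58/7})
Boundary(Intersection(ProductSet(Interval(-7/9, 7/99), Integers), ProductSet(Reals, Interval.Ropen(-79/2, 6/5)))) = ProductSet(Interval(-7/9, 7/99), Range(-39, 2, 1))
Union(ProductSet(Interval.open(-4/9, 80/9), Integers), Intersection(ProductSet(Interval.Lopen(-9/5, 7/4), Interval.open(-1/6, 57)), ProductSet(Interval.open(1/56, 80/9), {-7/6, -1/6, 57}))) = ProductSet(Interval.open(-4/9, 80/9), Integers)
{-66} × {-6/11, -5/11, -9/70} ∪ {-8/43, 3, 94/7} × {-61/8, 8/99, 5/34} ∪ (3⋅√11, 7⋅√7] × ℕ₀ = ({-66} × {-6/11, -5/11, -9/70}) ∪ ({-8/43, 3, 94/7} × {-61/8, 8/99, 5/34}) ∪ ((3⋅√11, 7⋅√7] × ℕ₀)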